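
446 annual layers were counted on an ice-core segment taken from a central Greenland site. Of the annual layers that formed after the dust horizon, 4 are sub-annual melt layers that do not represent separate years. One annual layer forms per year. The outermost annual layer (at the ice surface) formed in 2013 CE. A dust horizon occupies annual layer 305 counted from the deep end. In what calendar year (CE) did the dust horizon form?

1876 CE

The dust horizon sits at annual layer 305 from the deep end, so 446 − 305 = 141 annual layers formed after it.
141 − 4 false = 137 true annual layers after the dust horizon.
2013 − 137 = 1876 CE.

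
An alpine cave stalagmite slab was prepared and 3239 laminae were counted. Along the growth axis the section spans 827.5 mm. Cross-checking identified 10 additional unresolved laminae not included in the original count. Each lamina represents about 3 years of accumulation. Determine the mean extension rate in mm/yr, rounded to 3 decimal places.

0.085 mm/yr

Correcting the raw count gives 3239 + 10 = 3249 true laminae.
Multiplying by 3 years per lamina: 3249 × 3 = 9747 years.
Extension rate ≈ 827.5 / 9747 = 0.085 mm/yr.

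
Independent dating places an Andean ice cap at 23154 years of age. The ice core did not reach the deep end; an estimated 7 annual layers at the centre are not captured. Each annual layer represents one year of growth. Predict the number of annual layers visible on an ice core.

One annual layer per year gives 23154 annual layers over 23154 years.
Less the 7 uncaptured annual layers: 23154 − 7 = 23147.

23147 annual layers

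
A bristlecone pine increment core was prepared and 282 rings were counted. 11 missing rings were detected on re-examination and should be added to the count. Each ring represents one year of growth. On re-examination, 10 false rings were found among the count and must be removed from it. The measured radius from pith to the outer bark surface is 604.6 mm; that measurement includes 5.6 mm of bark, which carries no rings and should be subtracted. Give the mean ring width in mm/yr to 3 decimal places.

Adjusted count: 282 − 10 + 11 = 283 rings.
The growth record spans 604.6 − 5.6 = 599.0 mm.
Mean rate = 599.0 mm / 283 years ≈ 2.117 mm/yr.

2.117 mm/yr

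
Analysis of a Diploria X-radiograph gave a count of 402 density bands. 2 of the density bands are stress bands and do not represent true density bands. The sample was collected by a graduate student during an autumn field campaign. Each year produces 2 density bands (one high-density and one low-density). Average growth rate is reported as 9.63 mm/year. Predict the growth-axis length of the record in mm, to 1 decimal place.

True density band count = 402 − 2 = 400.
400 density bands at 2 per year is 400 / 2 = 200 years.
Length ≈ 9.63 × 200 = 1926.0 mm.

1926.0 mm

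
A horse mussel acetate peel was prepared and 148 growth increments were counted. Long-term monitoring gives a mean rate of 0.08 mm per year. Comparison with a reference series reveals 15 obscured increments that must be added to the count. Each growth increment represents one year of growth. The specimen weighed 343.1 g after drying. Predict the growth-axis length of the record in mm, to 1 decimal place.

Correcting the raw count gives 148 + 15 = 163 true growth increments.
163 years at 0.08 mm/year gives 0.08 × 163 = 13.0 mm.

13.0 mm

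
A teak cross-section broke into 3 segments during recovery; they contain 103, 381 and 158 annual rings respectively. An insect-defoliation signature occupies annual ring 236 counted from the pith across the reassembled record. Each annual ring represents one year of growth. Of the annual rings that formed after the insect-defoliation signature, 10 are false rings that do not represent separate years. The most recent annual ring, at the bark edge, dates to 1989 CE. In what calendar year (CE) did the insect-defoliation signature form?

1593 CE

Total annual rings = 103 + 381 + 158 = 642.
Between annual ring 236 and the bark edge there are 642 − 236 = 406 annual rings.
Excluding 10 false annual rings: 406 − 10 = 396.
Counting back 396 years from 1989 CE places the insect-defoliation signature in 1989 − 396 = 1593 CE.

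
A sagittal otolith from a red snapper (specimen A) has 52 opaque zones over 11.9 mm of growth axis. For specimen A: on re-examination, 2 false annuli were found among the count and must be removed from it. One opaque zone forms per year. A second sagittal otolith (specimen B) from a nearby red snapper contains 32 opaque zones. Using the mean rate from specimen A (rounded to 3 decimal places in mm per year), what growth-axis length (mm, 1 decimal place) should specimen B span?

7.6 mm

Specimen A: correcting the raw count gives 52 − 2 = 50 true opaque zones.
A: 11.9 mm over 50 years gives 11.9 / 50 ≈ 0.238 mm/year.
For B, 0.238 mm/year × 32 years = 7.6 mm.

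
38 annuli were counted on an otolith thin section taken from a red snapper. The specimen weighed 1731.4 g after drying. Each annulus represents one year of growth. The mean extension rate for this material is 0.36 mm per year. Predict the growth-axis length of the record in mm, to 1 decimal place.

The record spans 38 years at 0.36 mm per year.
38 years at 0.36 mm/year gives 0.36 × 38 = 13.7 mm.

13.7 mm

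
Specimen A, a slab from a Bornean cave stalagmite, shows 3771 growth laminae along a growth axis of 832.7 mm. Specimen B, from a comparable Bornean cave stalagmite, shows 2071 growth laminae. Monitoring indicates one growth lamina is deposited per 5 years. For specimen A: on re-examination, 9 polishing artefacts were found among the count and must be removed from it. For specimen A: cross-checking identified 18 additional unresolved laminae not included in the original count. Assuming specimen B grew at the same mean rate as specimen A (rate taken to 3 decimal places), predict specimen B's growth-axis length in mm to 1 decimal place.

Specimen A: after corrections the count is 3771 − 9 + 18 = 3780 growth laminae.
Specimen A: 3780 growth laminae at 5 years each span 3780 × 5 = 18900 years.
A: Mean rate = 832.7 mm / 18900 years ≈ 0.044 mm/yr.
Specimen B: at 5 years per growth lamina, 2071 × 5 = 10355 years. For B, 0.044 mm/year × 10355 years = 455.6 mm.

455.6 mm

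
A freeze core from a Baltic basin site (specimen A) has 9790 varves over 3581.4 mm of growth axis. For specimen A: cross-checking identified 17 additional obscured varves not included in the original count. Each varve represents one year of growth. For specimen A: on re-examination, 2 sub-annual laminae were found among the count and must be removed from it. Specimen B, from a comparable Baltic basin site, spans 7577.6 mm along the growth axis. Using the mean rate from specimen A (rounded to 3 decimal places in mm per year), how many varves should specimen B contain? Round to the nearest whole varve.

20761 varves

Specimen A: adjusted count: 9790 − 2 + 17 = 9805 varves.
A: 3581.4 mm over 9805 years gives 3581.4 / 9805 ≈ 0.365 mm/year.
For B, 7577.6 / 0.365 = 20760.55 years ≈ 20761 varves.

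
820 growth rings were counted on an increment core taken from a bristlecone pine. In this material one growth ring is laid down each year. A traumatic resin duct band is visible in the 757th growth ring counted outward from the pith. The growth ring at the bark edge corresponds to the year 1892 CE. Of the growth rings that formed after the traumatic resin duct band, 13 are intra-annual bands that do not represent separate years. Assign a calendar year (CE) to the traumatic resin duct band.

Between growth ring 757 and the bark edge there are 820 − 757 = 63 growth rings.
63 − 13 false = 50 true growth rings after the traumatic resin duct band.
1892 − 50 = 1842 CE.

1842 CE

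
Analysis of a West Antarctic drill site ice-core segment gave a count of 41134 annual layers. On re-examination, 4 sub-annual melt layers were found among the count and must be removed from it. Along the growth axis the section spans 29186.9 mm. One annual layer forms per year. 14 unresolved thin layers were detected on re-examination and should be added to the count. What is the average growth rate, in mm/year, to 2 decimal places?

Adjusted count: 41134 − 4 + 14 = 41144 annual layers.
Mean rate = 29186.9 mm / 41144 years ≈ 0.71 mm/year.

0.71 mm/year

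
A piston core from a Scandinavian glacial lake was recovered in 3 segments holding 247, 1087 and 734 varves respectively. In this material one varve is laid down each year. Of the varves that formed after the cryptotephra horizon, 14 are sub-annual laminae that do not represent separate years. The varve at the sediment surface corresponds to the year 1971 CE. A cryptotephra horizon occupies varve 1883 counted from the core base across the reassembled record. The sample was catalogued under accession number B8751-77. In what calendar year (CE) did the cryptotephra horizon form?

Total varves = 247 + 1087 + 734 = 2068.
2068 − 1883 = 185 varves lie beyond the cryptotephra horizon toward the sediment surface.
Removing the 14 false varves leaves 185 − 14 = 171 true varves beyond the cryptotephra horizon.
1971 − 171 = 1800 CE.

1800 CE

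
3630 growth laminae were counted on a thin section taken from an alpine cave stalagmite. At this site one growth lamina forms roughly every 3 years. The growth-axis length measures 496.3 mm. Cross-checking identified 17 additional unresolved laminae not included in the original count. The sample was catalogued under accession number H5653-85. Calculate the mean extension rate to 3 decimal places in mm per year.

0.045 mm per year

After corrections the count is 3630 + 17 = 3647 growth laminae.
Multiplying by 3 years per growth lamina: 3647 × 3 = 10941 years.
Mean rate = 496.3 mm / 10941 years ≈ 0.045 mm per year.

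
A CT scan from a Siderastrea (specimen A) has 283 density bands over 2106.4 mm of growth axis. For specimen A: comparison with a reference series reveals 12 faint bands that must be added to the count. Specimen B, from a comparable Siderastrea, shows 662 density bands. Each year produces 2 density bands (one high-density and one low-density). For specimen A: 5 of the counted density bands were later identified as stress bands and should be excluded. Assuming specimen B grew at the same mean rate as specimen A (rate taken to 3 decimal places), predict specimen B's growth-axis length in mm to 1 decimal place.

Specimen A: after corrections the count is 283 − 5 + 12 = 290 density bands.
Specimen A: dividing by 2 density bands per year: 290 / 2 = 145 years.
A: 2106.4 mm over 145 years gives 2106.4 / 145 ≈ 14.527 mm per year.
Specimen B: 662 density bands at 2 per year is 662 / 2 = 331 years. B's length ≈ 14.527 × 331 = 4808.4 mm.

4808.4 mm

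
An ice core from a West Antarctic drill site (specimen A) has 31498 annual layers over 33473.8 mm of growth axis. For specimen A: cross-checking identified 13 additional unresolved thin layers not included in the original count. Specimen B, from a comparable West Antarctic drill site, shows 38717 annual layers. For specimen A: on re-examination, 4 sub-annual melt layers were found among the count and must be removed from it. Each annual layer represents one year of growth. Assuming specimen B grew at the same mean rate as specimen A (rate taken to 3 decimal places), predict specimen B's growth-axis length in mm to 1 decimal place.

41117.5 mm

Specimen A: adjusted count: 31498 − 4 + 13 = 31507 annual layers.
A: 33473.8 mm over 31507 years gives 33473.8 / 31507 ≈ 1.062 mm/yr.
B's length ≈ 1.062 × 38717 = 41117.5 mm.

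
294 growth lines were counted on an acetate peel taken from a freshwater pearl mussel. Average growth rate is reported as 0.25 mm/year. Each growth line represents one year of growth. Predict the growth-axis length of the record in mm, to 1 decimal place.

The record spans 294 years at 0.25 mm per year.
Length ≈ 0.25 × 294 = 73.5 mm.

73.5 mm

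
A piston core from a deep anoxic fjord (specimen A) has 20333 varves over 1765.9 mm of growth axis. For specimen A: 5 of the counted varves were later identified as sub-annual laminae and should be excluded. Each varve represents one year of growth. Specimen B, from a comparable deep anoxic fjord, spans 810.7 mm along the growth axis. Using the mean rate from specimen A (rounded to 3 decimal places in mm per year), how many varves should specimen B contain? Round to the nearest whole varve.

9318 varves

Specimen A: adjusted count: 20333 − 5 = 20328 varves.
A: Extension rate ≈ 1765.9 / 20328 = 0.087 mm/yr.
Specimen B: 810.7 mm / 0.087 mm per year = 9318.39 years ≈ 9318 varves.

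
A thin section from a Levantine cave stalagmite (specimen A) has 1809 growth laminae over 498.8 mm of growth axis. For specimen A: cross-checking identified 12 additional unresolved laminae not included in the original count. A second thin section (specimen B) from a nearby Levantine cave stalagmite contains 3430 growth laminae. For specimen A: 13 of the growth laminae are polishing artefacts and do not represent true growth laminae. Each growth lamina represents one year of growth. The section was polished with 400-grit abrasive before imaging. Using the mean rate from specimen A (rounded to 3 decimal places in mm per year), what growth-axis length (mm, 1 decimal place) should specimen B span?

Specimen A: correcting the raw count gives 1809 − 13 + 12 = 1808 true growth laminae.
A: 498.8 mm over 1808 years gives 498.8 / 1808 ≈ 0.276 mm/year.
Length of B = 0.276 × 3430 = 946.7 mm.

946.7 mm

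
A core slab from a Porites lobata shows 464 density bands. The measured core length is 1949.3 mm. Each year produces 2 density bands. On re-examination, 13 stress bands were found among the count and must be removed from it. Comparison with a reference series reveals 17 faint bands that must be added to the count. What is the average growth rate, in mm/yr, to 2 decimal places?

Correcting the raw count gives 464 − 13 + 17 = 468 true density bands.
468 density bands at 2 per year is 468 / 2 = 234 years.
Extension rate ≈ 1949.3 / 234 = 8.33 mm/yr.

8.33 mm/yr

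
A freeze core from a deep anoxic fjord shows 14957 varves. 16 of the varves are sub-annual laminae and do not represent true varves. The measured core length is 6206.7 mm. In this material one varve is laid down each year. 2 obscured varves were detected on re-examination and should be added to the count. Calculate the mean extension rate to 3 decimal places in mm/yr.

True varve count = 14957 − 16 + 2 = 14943.
6206.7 mm over 14943 years gives 6206.7 / 14943 ≈ 0.415 mm/yr.

0.415 mm/yr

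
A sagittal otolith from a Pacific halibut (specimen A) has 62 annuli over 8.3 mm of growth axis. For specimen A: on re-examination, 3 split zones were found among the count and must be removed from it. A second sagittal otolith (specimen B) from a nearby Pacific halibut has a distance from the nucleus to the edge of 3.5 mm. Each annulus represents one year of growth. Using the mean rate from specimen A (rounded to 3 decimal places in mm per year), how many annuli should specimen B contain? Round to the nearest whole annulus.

25 annuli

Specimen A: adjusted count: 62 − 3 = 59 annuli.
A: Mean rate = 8.3 mm / 59 years ≈ 0.141 mm per year.
Specimen B: 3.5 mm / 0.141 mm per year = 24.82 years ≈ 25 annuli.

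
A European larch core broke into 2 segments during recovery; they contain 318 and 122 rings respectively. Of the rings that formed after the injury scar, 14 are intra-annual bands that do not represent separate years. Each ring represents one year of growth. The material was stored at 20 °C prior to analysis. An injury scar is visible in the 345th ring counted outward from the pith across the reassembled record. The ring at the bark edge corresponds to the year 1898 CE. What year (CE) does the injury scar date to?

Total rings = 318 + 122 = 440.
Between ring 345 and the bark edge there are 440 − 345 = 95 rings.
Removing the 14 false rings leaves 95 − 14 = 81 true rings beyond the injury scar.
1898 − 81 = 1817 CE.

1817 CE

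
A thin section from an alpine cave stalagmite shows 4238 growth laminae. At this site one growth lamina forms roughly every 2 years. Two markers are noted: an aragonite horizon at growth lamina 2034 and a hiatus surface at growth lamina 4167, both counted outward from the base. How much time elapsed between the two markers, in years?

4266 yr

4167 − 2034 = 2133 growth laminae lie between the two events.
2133 growth laminae at 2 years each span 2133 × 2 = 4266 years.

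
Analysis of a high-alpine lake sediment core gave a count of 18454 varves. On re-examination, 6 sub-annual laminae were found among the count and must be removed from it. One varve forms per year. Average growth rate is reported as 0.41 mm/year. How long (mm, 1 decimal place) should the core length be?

7563.7 mm

True varve count = 18454 − 6 = 18448.
Predicted length = 0.41 mm/year × 18448 years = 7563.7 mm.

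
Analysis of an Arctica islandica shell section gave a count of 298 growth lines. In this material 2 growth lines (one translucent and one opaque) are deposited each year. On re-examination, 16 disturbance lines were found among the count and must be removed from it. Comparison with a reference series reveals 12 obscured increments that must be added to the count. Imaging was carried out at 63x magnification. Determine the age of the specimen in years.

True growth line count = 298 − 16 + 12 = 294.
Dividing by 2 growth lines per year: 294 / 2 = 147 years.

147 years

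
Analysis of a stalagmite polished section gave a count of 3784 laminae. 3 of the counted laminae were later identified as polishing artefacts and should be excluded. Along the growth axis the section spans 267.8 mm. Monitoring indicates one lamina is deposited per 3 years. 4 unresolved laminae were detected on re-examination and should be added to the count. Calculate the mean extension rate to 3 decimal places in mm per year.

Adjusted count: 3784 − 3 + 4 = 3785 laminae.
3785 laminae at 3 years each span 3785 × 3 = 11355 years.
Extension rate ≈ 267.8 / 11355 = 0.024 mm per year.

0.024 mm per year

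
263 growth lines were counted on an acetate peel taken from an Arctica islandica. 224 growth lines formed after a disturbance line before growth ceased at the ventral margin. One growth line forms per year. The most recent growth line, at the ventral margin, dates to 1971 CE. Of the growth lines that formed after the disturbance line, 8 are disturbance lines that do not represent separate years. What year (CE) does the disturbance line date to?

1755 CE

224 growth lines formed after the disturbance line.
Excluding 8 false growth lines: 224 − 8 = 216.
Counting back 216 years from 1971 CE places the disturbance line in 1971 − 216 = 1755 CE.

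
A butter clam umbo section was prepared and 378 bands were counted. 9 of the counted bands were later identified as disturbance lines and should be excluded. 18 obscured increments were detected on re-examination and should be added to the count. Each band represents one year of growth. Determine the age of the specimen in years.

387 years

Adjusted count: 378 − 9 + 18 = 387 bands.
At one band per year, that is 387 years.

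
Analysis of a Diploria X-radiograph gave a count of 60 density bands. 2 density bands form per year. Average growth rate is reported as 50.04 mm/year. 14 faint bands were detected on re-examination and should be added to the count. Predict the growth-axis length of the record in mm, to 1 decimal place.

True density band count = 60 + 14 = 74.
74 density bands at 2 per year is 74 / 2 = 37 years.
Length ≈ 50.04 × 37 = 1851.5 mm.

1851.5 mm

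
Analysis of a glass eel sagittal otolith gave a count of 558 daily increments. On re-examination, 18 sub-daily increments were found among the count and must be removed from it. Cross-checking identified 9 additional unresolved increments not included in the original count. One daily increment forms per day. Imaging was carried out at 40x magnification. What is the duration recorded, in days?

Correcting the raw count gives 558 − 18 + 9 = 549 true daily increments.
One daily increment per day makes the duration 549 days.

549 days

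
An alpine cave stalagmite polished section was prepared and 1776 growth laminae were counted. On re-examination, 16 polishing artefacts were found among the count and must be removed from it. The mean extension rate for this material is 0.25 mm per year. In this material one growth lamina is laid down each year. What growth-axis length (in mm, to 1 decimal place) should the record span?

440.0 mm

After corrections the count is 1776 − 16 = 1760 growth laminae.
Predicted length = 0.25 mm/year × 1760 years = 440.0 mm.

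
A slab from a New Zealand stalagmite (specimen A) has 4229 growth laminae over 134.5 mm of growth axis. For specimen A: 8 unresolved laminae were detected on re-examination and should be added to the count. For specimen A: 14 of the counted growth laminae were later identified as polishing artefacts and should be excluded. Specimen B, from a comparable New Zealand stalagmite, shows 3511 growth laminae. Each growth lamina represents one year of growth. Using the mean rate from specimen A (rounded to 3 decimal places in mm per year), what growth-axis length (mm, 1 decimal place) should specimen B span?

112.4 mm

Specimen A: after corrections the count is 4229 − 14 + 8 = 4223 growth laminae.
A: Mean rate = 134.5 mm / 4223 years ≈ 0.032 mm per year.
For B, 0.032 mm/year × 3511 years = 112.4 mm.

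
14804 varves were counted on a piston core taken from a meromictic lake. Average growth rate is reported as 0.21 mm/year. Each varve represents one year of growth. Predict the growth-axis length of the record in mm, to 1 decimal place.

14804 years of growth are recorded.
Predicted length = 0.21 mm/year × 14804 years = 3108.8 mm.

3108.8 mm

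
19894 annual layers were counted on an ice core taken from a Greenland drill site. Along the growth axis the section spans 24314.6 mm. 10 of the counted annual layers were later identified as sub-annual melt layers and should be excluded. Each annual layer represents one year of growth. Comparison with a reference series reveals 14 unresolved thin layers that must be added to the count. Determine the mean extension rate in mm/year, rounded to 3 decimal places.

1.222 mm/year

Adjusted count: 19894 − 10 + 14 = 19898 annual layers.
24314.6 mm over 19898 years gives 24314.6 / 19898 ≈ 1.222 mm/year.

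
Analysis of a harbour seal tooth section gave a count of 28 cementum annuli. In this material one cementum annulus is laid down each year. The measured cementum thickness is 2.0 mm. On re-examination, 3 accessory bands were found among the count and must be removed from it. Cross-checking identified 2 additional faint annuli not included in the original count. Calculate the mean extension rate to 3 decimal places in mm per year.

Adjusted count: 28 − 3 + 2 = 27 cementum annuli.
Mean rate = 2.0 mm / 27 years ≈ 0.074 mm per year.

0.074 mm per year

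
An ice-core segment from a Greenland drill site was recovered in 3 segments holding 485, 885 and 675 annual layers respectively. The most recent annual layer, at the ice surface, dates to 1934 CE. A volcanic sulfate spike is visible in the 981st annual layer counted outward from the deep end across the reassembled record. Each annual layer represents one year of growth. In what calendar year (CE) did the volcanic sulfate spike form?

870 CE

Total annual layers = 485 + 885 + 675 = 2045.
The volcanic sulfate spike sits at annual layer 981 from the deep end, so 2045 − 981 = 1064 annual layers formed after it.
The annual layer at the ice surface is 1934 CE, so the volcanic sulfate spike dates to 1934 − 1064 = 870 CE.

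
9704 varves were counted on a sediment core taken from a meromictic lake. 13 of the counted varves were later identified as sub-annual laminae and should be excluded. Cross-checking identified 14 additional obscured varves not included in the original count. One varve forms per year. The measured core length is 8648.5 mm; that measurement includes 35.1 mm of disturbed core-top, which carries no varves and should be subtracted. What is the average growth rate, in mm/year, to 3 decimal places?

0.888 mm/year

Adjusted count: 9704 − 13 + 14 = 9705 varves.
Removing the 35.1 mm offcut leaves 8648.5 − 35.1 = 8613.4 mm.
8613.4 mm over 9705 years gives 8613.4 / 9705 ≈ 0.888 mm/year.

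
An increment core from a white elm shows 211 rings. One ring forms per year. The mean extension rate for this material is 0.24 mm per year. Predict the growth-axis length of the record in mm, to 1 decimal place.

The record spans 211 years at 0.24 mm per year.
Length ≈ 0.24 × 211 = 50.6 mm.

50.6 mm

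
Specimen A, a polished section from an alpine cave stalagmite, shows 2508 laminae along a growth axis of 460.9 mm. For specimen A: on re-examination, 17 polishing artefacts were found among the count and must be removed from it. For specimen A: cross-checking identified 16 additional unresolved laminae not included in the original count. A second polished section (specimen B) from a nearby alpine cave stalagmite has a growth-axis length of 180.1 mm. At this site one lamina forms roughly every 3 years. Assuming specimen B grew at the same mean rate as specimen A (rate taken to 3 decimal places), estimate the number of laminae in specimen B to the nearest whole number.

Specimen A: true lamina count = 2508 − 17 + 16 = 2507.
Specimen A: 2507 laminae at 3 years each span 2507 × 3 = 7521 years.
A: Extension rate ≈ 460.9 / 7521 = 0.061 mm/year.
B spans 180.1 / 0.061 = 2952.46 years; at 3 years per lamina that is 2952.46 / 3 ≈ 984 laminae.

984 laminae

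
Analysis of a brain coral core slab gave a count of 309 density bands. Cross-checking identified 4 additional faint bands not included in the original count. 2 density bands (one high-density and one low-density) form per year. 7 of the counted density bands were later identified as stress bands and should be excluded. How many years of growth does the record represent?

153 yr

True density band count = 309 − 7 + 4 = 306.
306 density bands at 2 per year is 306 / 2 = 153 years.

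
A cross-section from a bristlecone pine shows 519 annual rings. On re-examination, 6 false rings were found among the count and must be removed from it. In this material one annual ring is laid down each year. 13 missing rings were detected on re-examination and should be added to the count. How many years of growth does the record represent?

526 yr

True annual ring count = 519 − 6 + 13 = 526.
At one annual ring per year, that is 526 years.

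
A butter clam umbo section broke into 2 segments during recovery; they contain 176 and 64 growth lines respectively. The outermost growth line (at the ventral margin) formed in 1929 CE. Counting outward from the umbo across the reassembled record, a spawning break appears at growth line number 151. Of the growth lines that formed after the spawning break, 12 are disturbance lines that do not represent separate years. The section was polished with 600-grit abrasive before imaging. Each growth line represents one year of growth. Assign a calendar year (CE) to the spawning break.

1852 CE

Total growth lines = 176 + 64 = 240.
Between growth line 151 and the ventral margin there are 240 − 151 = 89 growth lines.
Removing the 12 false growth lines leaves 89 − 12 = 77 true growth lines beyond the spawning break.
Counting back 77 years from 1929 CE places the spawning break in 1929 − 77 = 1852 CE.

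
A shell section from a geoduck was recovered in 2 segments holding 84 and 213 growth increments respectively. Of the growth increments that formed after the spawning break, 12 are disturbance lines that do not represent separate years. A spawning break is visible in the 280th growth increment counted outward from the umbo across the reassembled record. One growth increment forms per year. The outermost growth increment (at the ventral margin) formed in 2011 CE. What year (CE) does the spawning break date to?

2006 CE

Total growth increments = 84 + 213 = 297.
The spawning break sits at growth increment 280 from the umbo, so 297 − 280 = 17 growth increments formed after it.
17 − 12 false = 5 true growth increments after the spawning break.
2011 − 5 = 2006 CE.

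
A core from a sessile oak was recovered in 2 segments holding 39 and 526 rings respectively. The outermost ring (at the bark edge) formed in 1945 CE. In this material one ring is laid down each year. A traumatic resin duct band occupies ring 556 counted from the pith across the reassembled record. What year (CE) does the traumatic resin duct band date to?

1936 CE

Total rings = 39 + 526 = 565.
The traumatic resin duct band sits at ring 556 from the pith, so 565 − 556 = 9 rings formed after it.
1945 − 9 = 1936 CE.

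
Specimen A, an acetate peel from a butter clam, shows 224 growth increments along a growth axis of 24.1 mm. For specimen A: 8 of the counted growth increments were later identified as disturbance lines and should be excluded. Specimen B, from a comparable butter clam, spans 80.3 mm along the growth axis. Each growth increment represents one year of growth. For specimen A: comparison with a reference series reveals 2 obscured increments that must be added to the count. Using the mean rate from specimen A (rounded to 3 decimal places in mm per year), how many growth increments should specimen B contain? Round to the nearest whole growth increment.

723 growth increments

Specimen A: after corrections the count is 224 − 8 + 2 = 218 growth increments.
A: 24.1 mm over 218 years gives 24.1 / 218 ≈ 0.111 mm/year.
For B, 80.3 / 0.111 = 723.42 years ≈ 723 growth increments.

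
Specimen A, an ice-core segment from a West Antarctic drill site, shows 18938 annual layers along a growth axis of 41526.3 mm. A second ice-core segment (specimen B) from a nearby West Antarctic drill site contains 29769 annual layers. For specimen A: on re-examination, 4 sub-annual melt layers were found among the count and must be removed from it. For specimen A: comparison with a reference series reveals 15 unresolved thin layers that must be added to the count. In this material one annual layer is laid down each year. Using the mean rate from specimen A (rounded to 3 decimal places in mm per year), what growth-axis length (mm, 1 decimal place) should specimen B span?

65223.9 mm

Specimen A: after corrections the count is 18938 − 4 + 15 = 18949 annual layers.
A: Extension rate ≈ 41526.3 / 18949 = 2.191 mm per year.
B's length ≈ 2.191 × 29769 = 65223.9 mm.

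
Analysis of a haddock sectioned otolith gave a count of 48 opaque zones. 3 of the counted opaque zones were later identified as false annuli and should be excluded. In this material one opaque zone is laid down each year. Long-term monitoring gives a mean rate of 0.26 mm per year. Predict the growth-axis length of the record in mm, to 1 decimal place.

After corrections the count is 48 − 3 = 45 opaque zones.
Predicted length = 0.26 mm/year × 45 years = 11.7 mm.

11.7 mm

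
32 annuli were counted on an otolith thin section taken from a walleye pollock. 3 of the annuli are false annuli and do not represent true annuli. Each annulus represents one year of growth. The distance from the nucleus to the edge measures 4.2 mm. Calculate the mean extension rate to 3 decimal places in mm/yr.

Correcting the raw count gives 32 − 3 = 29 true annuli.
4.2 mm over 29 years gives 4.2 / 29 ≈ 0.145 mm/yr.

0.145 mm/yr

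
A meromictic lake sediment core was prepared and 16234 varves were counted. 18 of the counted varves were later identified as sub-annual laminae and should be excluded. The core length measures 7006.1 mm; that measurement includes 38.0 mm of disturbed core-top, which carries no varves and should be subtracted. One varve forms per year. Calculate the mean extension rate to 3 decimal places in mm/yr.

0.430 mm/yr

True varve count = 16234 − 18 = 16216.
Removing the 38.0 mm offcut leaves 7006.1 − 38.0 = 6968.1 mm.
Extension rate ≈ 6968.1 / 16216 = 0.430 mm/yr.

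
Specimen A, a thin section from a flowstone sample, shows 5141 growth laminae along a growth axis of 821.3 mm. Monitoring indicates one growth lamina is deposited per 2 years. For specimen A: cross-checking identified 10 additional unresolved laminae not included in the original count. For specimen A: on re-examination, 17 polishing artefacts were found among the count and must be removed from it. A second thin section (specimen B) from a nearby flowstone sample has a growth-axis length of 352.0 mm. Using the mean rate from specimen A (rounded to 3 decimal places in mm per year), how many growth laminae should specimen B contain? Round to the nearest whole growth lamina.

2200 growth laminae

Specimen A: after corrections the count is 5141 − 17 + 10 = 5134 growth laminae.
Specimen A: at 2 years per growth lamina, 5134 × 2 = 10268 years.
A: Mean rate = 821.3 mm / 10268 years ≈ 0.080 mm/yr.
For B, 352.0 / 0.080 = 4400.00 years; at 2 years per growth lamina that is 4400.00 / 2 ≈ 2200 growth laminae.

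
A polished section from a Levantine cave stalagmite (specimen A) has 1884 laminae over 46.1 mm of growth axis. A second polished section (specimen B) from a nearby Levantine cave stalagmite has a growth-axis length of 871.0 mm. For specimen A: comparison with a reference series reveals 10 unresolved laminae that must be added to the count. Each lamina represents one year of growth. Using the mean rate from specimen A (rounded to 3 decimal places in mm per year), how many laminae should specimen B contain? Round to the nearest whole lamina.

Specimen A: adjusted count: 1884 + 10 = 1894 laminae.
A: Mean rate = 46.1 mm / 1894 years ≈ 0.024 mm/yr.
B spans 871.0 / 0.024 = 36291.67 years ≈ 36292 laminae.

36292 laminae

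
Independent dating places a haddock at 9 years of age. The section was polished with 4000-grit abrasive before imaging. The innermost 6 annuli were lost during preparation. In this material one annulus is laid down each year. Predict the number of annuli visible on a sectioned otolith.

3 annuli

At one annulus per year, 9 years correspond to 9 annuli.
9 − 6 missed = 3 annuli expected in the prepared section.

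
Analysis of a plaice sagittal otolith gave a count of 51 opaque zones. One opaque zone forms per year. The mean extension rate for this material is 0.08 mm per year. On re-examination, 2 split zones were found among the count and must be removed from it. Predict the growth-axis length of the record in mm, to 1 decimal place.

Adjusted count: 51 − 2 = 49 opaque zones.
49 years at 0.08 mm/year gives 0.08 × 49 = 3.9 mm.

3.9 mm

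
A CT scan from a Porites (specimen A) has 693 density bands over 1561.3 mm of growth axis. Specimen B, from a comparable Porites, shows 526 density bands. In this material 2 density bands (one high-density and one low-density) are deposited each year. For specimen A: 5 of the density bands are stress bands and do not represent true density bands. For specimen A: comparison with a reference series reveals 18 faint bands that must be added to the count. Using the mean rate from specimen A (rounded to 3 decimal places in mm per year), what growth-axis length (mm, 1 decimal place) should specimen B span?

Specimen A: adjusted count: 693 − 5 + 18 = 706 density bands.
Specimen A: with 2 density bands per year, 706 / 2 = 353 years.
A: Mean rate = 1561.3 mm / 353 years ≈ 4.423 mm per year.
Specimen B: with 2 density bands per year, 526 / 2 = 263 years. Length of B = 4.423 × 263 = 1163.2 mm.

1163.2 mm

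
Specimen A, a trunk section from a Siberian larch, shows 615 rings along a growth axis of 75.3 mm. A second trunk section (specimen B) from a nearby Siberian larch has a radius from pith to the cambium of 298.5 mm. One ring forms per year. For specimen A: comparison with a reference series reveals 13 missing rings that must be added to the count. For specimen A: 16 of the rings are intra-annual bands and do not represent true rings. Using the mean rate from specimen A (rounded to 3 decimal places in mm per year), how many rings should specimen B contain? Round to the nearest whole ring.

Specimen A: after corrections the count is 615 − 16 + 13 = 612 rings.
A: 75.3 mm over 612 years gives 75.3 / 612 ≈ 0.123 mm/yr.
For B, 298.5 / 0.123 = 2426.83 years ≈ 2427 rings.

2427 rings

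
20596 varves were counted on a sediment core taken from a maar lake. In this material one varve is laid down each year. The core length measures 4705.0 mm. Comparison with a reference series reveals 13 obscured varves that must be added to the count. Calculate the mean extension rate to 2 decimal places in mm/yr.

True varve count = 20596 + 13 = 20609.
Mean rate = 4705.0 mm / 20609 years ≈ 0.23 mm/yr.

0.23 mm/yr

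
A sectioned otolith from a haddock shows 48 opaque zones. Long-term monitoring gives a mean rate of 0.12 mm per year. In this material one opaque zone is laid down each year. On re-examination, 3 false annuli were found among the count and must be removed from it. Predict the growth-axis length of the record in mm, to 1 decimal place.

Correcting the raw count gives 48 − 3 = 45 true opaque zones.
Length ≈ 0.12 × 45 = 5.4 mm.

5.4 mm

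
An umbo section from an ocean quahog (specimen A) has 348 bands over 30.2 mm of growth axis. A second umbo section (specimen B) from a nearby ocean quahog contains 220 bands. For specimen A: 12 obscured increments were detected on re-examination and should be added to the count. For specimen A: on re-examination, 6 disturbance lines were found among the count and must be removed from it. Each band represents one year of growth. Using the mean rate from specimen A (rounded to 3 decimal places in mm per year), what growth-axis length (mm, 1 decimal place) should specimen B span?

Specimen A: correcting the raw count gives 348 − 6 + 12 = 354 true bands.
A: 30.2 mm over 354 years gives 30.2 / 354 ≈ 0.085 mm/year.
Length of B = 0.085 × 220 = 18.7 mm.

18.7 mm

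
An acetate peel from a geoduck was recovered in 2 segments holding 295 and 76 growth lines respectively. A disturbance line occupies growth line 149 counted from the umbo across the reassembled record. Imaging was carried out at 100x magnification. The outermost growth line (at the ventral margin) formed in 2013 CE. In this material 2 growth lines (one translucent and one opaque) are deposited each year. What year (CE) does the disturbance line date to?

Total growth lines = 295 + 76 = 371.
371 − 149 = 222 growth lines lie beyond the disturbance line toward the ventral margin.
With 2 growth lines per year, 222 / 2 = 111 years.
The growth line at the ventral margin is 2013 CE, so the disturbance line dates to 2013 − 111 = 1902 CE.

1902 CE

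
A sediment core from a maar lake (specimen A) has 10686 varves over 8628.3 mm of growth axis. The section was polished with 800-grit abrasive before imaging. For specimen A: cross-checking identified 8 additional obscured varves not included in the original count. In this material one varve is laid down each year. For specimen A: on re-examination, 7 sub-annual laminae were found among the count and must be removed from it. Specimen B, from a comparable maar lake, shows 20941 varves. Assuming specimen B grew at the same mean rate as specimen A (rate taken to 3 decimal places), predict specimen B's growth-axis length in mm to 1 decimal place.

Specimen A: true varve count = 10686 − 7 + 8 = 10687.
A: 8628.3 mm over 10687 years gives 8628.3 / 10687 ≈ 0.807 mm/yr.
B's length ≈ 0.807 × 20941 = 16899.4 mm.

16899.4 mm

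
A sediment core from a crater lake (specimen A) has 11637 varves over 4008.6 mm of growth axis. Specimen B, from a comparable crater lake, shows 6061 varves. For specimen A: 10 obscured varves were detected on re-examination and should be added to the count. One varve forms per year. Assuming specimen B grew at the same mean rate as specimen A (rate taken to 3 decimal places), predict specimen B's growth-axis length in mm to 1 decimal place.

Specimen A: true varve count = 11637 + 10 = 11647.
A: 4008.6 mm over 11647 years gives 4008.6 / 11647 ≈ 0.344 mm/yr.
B's length ≈ 0.344 × 6061 = 2085.0 mm.

2085.0 mm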